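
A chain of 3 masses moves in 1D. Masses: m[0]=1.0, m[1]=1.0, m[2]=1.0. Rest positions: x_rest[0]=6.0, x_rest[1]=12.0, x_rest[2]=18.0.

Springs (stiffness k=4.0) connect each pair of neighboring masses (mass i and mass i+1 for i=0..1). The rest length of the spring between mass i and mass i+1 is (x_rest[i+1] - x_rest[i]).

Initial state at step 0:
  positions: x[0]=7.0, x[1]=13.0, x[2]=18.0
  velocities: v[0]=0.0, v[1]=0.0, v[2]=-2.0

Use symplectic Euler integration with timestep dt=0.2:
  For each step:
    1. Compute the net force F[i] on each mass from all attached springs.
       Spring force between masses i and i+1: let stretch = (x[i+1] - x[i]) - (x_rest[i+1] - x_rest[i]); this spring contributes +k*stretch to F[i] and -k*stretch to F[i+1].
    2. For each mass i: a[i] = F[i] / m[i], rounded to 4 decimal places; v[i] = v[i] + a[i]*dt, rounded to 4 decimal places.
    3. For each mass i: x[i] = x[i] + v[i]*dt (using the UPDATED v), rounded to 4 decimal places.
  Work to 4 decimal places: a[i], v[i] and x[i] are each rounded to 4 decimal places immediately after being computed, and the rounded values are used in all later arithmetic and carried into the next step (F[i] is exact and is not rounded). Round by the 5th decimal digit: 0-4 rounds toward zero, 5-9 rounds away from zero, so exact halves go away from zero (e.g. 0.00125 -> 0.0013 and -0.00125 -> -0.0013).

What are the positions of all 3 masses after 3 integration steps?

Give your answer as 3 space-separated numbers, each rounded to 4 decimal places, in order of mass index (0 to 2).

Answer: 6.8781 12.1619 17.7600

Derivation:
Step 0: x=[7.0000 13.0000 18.0000] v=[0.0000 0.0000 -2.0000]
Step 1: x=[7.0000 12.8400 17.7600] v=[0.0000 -0.8000 -1.2000]
Step 2: x=[6.9744 12.5328 17.6928] v=[-0.1280 -1.5360 -0.3360]
Step 3: x=[6.8781 12.1619 17.7600] v=[-0.4813 -1.8547 0.3360]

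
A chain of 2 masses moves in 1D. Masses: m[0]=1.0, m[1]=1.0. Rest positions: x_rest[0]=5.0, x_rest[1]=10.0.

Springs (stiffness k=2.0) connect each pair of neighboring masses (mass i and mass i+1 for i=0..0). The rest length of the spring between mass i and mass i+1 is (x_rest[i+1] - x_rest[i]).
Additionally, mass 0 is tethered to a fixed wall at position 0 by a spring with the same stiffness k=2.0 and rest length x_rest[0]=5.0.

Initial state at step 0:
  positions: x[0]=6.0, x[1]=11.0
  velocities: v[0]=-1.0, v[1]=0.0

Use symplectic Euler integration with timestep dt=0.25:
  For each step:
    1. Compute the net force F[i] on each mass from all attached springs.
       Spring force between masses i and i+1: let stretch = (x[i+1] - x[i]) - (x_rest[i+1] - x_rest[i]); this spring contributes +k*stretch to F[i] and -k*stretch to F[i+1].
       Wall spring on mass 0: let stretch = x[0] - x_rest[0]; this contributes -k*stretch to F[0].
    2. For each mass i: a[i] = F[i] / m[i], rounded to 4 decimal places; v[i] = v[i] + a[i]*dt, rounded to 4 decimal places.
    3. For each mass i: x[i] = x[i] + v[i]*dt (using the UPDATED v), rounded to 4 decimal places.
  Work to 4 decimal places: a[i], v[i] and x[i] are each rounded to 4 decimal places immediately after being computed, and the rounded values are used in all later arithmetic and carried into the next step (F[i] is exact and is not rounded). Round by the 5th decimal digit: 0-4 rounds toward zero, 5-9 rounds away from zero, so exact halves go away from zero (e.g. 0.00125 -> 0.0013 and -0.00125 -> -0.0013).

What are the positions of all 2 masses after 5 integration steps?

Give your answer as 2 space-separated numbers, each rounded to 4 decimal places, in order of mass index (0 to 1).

Step 0: x=[6.0000 11.0000] v=[-1.0000 0.0000]
Step 1: x=[5.6250 11.0000] v=[-1.5000 0.0000]
Step 2: x=[5.2188 10.9531] v=[-1.6250 -0.1875]
Step 3: x=[4.8770 10.8144] v=[-1.3673 -0.5547]
Step 4: x=[4.6677 10.5586] v=[-0.8371 -1.0234]
Step 5: x=[4.6113 10.1914] v=[-0.2255 -1.4689]

Answer: 4.6113 10.1914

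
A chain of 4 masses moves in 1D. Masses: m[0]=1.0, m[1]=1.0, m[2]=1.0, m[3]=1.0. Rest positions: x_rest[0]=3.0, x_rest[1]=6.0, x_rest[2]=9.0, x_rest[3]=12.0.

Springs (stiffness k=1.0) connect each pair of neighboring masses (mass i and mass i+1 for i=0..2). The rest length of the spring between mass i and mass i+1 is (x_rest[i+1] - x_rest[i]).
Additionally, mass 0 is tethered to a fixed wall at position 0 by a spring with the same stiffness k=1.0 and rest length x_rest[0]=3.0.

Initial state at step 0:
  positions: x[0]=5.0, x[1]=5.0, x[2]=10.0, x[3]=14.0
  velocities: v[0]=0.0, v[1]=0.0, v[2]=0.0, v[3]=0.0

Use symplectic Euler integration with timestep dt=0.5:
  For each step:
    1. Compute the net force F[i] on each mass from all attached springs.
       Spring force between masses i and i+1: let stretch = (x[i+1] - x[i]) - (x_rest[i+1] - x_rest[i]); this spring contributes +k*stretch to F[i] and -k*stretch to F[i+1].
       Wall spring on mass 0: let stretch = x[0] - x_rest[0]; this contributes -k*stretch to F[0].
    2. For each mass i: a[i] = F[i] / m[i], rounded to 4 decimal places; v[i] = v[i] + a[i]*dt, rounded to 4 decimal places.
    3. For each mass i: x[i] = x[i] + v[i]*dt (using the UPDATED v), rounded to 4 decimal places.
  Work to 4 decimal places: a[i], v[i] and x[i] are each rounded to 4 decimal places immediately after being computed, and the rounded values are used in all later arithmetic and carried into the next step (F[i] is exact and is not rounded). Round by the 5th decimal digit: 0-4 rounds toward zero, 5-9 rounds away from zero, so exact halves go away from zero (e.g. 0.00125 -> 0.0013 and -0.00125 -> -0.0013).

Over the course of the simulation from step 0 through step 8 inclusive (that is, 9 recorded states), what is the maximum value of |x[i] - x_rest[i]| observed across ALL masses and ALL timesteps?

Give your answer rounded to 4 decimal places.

Step 0: x=[5.0000 5.0000 10.0000 14.0000] v=[0.0000 0.0000 0.0000 0.0000]
Step 1: x=[3.7500 6.2500 9.7500 13.7500] v=[-2.5000 2.5000 -0.5000 -0.5000]
Step 2: x=[2.1875 7.7500 9.6250 13.2500] v=[-3.1250 3.0000 -0.2500 -1.0000]
Step 3: x=[1.4688 8.3282 9.9375 12.5938] v=[-1.4375 1.1563 0.6250 -1.3125]
Step 4: x=[2.0977 7.5938 10.5118 12.0235] v=[1.2578 -1.4688 1.1485 -1.1407]
Step 5: x=[3.5762 6.2149 10.7345 11.8252] v=[2.9570 -2.7579 0.4454 -0.3966]
Step 6: x=[4.8204 5.3062 10.1000 12.1043] v=[2.4883 -1.8175 -1.2691 0.5581]
Step 7: x=[4.9809 5.4745 8.7681 12.6323] v=[0.3210 0.3365 -2.6639 1.0560]
Step 8: x=[4.0196 6.3428 7.5788 12.9443] v=[-1.9227 1.7365 -2.3786 0.6239]
Max displacement = 2.3282

Answer: 2.3282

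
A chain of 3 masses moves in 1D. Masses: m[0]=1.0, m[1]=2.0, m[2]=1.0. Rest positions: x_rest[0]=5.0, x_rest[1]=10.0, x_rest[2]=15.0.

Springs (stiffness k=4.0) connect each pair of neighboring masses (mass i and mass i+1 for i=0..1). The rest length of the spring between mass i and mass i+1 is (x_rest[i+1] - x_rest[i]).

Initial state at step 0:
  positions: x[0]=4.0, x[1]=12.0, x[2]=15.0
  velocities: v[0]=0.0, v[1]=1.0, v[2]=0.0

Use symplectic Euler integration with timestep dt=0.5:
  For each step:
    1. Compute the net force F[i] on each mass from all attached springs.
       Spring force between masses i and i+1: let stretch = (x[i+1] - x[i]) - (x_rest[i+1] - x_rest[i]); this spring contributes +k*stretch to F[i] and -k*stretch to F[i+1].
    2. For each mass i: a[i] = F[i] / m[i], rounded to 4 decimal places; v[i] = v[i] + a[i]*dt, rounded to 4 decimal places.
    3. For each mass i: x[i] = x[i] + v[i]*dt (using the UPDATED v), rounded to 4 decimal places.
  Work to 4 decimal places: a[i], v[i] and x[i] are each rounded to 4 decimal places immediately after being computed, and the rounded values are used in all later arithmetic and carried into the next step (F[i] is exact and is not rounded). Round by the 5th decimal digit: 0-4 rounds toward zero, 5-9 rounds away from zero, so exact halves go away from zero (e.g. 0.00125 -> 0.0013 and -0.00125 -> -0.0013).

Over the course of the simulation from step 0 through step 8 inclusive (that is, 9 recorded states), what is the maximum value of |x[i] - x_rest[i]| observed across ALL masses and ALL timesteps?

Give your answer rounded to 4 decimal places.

Answer: 4.0000

Derivation:
Step 0: x=[4.0000 12.0000 15.0000] v=[0.0000 1.0000 0.0000]
Step 1: x=[7.0000 10.0000 17.0000] v=[6.0000 -4.0000 4.0000]
Step 2: x=[8.0000 10.0000 17.0000] v=[2.0000 0.0000 0.0000]
Step 3: x=[6.0000 12.5000 15.0000] v=[-4.0000 5.0000 -4.0000]
Step 4: x=[5.5000 13.0000 15.5000] v=[-1.0000 1.0000 1.0000]
Step 5: x=[7.5000 11.0000 18.5000] v=[4.0000 -4.0000 6.0000]
Step 6: x=[8.0000 11.0000 19.0000] v=[1.0000 0.0000 1.0000]
Step 7: x=[6.5000 13.5000 16.5000] v=[-3.0000 5.0000 -5.0000]
Step 8: x=[7.0000 14.0000 16.0000] v=[1.0000 1.0000 -1.0000]
Max displacement = 4.0000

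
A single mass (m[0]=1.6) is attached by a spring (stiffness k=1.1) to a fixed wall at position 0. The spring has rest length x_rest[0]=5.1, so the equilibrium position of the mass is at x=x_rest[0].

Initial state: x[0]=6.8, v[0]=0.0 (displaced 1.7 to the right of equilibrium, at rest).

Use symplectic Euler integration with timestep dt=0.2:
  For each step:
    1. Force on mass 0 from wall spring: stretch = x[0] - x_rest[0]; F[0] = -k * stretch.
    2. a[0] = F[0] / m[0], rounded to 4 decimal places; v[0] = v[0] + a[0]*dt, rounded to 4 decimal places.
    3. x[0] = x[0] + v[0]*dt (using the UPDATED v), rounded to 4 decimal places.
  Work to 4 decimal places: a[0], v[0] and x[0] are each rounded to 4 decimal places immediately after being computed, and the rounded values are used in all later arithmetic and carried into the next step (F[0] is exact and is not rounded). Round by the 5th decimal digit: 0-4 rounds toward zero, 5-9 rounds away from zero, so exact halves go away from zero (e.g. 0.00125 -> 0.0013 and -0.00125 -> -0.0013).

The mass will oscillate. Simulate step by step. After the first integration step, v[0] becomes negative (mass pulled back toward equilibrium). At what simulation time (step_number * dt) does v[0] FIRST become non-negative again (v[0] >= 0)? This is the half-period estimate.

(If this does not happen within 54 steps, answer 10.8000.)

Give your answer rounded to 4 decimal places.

Answer: 3.8000

Derivation:
Step 0: x=[6.8000] v=[0.0000]
Step 1: x=[6.7532] v=[-0.2338]
Step 2: x=[6.6610] v=[-0.4611]
Step 3: x=[6.5259] v=[-0.6757]
Step 4: x=[6.3515] v=[-0.8718]
Step 5: x=[6.1427] v=[-1.0439]
Step 6: x=[5.9052] v=[-1.1873]
Step 7: x=[5.6456] v=[-1.2980]
Step 8: x=[5.3710] v=[-1.3730]
Step 9: x=[5.0889] v=[-1.4103]
Step 10: x=[4.8071] v=[-1.4088]
Step 11: x=[4.5334] v=[-1.3685]
Step 12: x=[4.2753] v=[-1.2906]
Step 13: x=[4.0399] v=[-1.1772]
Step 14: x=[3.8336] v=[-1.0314]
Step 15: x=[3.6621] v=[-0.8573]
Step 16: x=[3.5302] v=[-0.6596]
Step 17: x=[3.4414] v=[-0.4438]
Step 18: x=[3.3983] v=[-0.2157]
Step 19: x=[3.4020] v=[0.0183]
First v>=0 after going negative at step 19, time=3.8000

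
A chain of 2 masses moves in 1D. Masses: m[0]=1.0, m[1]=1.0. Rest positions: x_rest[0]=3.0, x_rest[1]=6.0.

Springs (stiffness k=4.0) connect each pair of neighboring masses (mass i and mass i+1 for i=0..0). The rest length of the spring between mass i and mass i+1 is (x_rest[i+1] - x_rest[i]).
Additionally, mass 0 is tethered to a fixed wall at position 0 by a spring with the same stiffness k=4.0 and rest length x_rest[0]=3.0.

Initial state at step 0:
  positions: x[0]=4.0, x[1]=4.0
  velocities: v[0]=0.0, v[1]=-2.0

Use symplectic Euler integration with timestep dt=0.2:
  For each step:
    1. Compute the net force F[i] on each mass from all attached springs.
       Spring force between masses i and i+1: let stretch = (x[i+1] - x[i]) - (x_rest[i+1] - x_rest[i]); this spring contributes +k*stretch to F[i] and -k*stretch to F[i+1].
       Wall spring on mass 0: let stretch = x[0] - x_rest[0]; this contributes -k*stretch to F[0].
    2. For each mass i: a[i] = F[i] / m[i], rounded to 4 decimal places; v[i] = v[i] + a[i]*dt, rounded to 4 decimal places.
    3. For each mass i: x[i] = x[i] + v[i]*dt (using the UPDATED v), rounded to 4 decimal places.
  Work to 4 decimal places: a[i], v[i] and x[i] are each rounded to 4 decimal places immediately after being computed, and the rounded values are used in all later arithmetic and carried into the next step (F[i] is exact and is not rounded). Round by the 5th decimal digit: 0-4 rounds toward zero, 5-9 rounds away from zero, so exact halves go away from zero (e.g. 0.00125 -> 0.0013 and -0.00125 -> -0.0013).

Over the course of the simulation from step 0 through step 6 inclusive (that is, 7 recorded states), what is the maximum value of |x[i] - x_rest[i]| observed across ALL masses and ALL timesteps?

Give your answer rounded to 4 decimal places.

Step 0: x=[4.0000 4.0000] v=[0.0000 -2.0000]
Step 1: x=[3.3600 4.0800] v=[-3.2000 0.4000]
Step 2: x=[2.2976 4.5248] v=[-5.3120 2.2240]
Step 3: x=[1.2239 5.0932] v=[-5.3683 2.8422]
Step 4: x=[0.5735 5.5226] v=[-3.2520 2.1468]
Step 5: x=[0.6232 5.6401] v=[0.2485 0.5875]
Step 6: x=[1.3759 5.4349] v=[3.7635 -1.0260]
Max displacement = 2.4265

Answer: 2.4265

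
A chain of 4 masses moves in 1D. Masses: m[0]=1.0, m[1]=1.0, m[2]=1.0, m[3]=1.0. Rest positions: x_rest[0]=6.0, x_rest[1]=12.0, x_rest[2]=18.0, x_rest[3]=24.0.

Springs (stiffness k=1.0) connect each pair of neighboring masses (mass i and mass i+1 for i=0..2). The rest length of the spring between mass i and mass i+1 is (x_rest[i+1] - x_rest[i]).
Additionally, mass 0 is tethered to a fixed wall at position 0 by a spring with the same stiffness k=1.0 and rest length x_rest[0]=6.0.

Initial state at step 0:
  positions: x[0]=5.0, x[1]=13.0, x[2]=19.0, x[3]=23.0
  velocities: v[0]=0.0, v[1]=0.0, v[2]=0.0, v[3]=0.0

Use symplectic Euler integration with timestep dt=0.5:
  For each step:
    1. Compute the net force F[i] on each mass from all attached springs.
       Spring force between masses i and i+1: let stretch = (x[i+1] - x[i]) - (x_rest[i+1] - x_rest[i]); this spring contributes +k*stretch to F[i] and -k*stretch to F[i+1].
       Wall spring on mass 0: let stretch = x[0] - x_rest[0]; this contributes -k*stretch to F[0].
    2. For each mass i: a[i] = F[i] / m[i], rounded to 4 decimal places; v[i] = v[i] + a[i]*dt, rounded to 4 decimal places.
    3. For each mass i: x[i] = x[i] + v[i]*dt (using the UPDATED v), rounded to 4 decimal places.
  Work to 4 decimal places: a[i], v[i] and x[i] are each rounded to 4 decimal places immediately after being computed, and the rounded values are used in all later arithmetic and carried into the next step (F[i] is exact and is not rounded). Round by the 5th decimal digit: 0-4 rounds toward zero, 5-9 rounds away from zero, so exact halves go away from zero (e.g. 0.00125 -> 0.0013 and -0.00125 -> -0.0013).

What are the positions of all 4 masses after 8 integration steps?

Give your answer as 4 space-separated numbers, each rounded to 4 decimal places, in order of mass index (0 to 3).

Step 0: x=[5.0000 13.0000 19.0000 23.0000] v=[0.0000 0.0000 0.0000 0.0000]
Step 1: x=[5.7500 12.5000 18.5000 23.5000] v=[1.5000 -1.0000 -1.0000 1.0000]
Step 2: x=[6.7500 11.8125 17.7500 24.2500] v=[2.0000 -1.3750 -1.5000 1.5000]
Step 3: x=[7.3282 11.3438 17.1406 24.8750] v=[1.1563 -0.9375 -1.2188 1.2500]
Step 4: x=[7.0782 11.3204 17.0156 25.0664] v=[-0.5000 -0.0469 -0.2500 0.3828]
Step 5: x=[6.1192 11.6602 17.4795 24.7451] v=[-1.9180 0.6796 0.9278 -0.6426]
Step 6: x=[5.0157 12.0696 18.3050 24.1074] v=[-2.2071 0.8188 1.6510 -1.2754]
Step 7: x=[4.4217 12.2744 19.0223 23.5191] v=[-1.1880 0.4096 1.4345 -1.1766]
Step 8: x=[4.6855 12.2030 19.1768 23.3066] v=[0.5275 -0.1428 0.3090 -0.4250]

Answer: 4.6855 12.2030 19.1768 23.3066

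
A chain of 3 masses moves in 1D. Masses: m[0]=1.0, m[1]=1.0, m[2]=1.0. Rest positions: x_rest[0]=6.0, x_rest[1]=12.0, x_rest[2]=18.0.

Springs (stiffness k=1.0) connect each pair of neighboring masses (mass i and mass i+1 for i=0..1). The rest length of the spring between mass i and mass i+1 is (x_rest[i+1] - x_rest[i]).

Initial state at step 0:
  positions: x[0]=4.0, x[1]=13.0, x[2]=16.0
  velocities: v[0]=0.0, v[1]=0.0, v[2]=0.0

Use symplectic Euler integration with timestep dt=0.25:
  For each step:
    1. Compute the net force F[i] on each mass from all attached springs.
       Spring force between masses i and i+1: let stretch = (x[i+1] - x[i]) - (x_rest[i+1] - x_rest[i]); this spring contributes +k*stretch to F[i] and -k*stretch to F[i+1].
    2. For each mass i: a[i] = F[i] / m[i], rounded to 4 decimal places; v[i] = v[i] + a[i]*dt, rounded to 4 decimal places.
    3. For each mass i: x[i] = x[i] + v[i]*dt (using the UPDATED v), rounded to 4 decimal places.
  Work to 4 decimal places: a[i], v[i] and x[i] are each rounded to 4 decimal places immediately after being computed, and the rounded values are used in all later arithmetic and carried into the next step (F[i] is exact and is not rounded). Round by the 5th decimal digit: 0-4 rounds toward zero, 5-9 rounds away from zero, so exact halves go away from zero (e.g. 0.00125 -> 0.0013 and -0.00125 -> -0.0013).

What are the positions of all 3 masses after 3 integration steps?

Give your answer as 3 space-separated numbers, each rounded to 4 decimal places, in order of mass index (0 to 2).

Step 0: x=[4.0000 13.0000 16.0000] v=[0.0000 0.0000 0.0000]
Step 1: x=[4.1875 12.6250 16.1875] v=[0.7500 -1.5000 0.7500]
Step 2: x=[4.5274 11.9453 16.5274] v=[1.3594 -2.7188 1.3594]
Step 3: x=[4.9559 11.0884 16.9559] v=[1.7139 -3.4278 1.7139]

Answer: 4.9559 11.0884 16.9559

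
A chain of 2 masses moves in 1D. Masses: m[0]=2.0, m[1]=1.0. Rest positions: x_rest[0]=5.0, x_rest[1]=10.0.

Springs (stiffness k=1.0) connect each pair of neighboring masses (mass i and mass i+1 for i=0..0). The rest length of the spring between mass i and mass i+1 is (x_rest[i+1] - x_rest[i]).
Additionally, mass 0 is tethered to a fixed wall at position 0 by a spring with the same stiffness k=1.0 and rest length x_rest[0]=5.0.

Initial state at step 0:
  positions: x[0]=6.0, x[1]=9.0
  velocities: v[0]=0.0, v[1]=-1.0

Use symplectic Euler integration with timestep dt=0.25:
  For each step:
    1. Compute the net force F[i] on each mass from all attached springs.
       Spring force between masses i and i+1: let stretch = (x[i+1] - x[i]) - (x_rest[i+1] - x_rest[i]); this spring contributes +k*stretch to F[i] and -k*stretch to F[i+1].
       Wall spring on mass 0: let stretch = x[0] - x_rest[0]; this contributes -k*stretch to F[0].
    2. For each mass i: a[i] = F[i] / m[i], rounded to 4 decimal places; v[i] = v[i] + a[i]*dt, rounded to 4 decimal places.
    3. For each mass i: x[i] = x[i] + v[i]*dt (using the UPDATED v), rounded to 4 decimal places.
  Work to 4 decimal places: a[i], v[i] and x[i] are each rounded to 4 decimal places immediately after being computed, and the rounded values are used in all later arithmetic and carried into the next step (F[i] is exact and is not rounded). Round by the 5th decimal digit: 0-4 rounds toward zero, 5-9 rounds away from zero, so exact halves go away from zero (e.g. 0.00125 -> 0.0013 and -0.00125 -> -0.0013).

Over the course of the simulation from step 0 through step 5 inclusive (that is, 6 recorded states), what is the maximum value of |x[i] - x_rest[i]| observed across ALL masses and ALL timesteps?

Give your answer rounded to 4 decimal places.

Answer: 1.1250

Derivation:
Step 0: x=[6.0000 9.0000] v=[0.0000 -1.0000]
Step 1: x=[5.9063 8.8750] v=[-0.3750 -0.5000]
Step 2: x=[5.7208 8.8770] v=[-0.7422 0.0078]
Step 3: x=[5.4551 8.9942] v=[-1.0628 0.4688]
Step 4: x=[5.1295 9.2027] v=[-1.3023 0.8340]
Step 5: x=[4.7709 9.4691] v=[-1.4344 1.0657]
Max displacement = 1.1250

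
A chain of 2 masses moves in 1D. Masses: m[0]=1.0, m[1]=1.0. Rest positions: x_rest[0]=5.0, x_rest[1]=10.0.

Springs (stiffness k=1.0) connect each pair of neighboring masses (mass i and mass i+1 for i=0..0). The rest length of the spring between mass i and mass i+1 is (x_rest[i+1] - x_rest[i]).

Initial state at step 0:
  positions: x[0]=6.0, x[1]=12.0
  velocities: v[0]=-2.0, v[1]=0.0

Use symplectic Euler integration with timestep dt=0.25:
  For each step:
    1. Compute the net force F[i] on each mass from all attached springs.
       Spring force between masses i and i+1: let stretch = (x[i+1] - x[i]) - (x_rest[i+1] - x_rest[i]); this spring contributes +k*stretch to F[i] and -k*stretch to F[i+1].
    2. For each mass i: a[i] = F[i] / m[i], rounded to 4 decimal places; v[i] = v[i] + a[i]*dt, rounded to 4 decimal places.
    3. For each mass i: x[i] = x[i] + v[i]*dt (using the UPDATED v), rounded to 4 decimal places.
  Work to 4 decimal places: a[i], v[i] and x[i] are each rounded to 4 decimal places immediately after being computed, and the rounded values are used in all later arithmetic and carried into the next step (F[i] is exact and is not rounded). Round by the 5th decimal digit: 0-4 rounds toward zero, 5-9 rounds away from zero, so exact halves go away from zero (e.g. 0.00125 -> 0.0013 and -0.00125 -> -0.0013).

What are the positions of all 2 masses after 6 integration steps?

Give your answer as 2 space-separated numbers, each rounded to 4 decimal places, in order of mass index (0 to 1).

Step 0: x=[6.0000 12.0000] v=[-2.0000 0.0000]
Step 1: x=[5.5625 11.9375] v=[-1.7500 -0.2500]
Step 2: x=[5.2109 11.7891] v=[-1.4063 -0.5938]
Step 3: x=[4.9580 11.5420] v=[-1.0118 -0.9884]
Step 4: x=[4.8041 11.1959] v=[-0.6158 -1.3844]
Step 5: x=[4.7371 10.7628] v=[-0.2679 -1.7324]
Step 6: x=[4.7342 10.2656] v=[-0.0115 -1.9888]

Answer: 4.7342 10.2656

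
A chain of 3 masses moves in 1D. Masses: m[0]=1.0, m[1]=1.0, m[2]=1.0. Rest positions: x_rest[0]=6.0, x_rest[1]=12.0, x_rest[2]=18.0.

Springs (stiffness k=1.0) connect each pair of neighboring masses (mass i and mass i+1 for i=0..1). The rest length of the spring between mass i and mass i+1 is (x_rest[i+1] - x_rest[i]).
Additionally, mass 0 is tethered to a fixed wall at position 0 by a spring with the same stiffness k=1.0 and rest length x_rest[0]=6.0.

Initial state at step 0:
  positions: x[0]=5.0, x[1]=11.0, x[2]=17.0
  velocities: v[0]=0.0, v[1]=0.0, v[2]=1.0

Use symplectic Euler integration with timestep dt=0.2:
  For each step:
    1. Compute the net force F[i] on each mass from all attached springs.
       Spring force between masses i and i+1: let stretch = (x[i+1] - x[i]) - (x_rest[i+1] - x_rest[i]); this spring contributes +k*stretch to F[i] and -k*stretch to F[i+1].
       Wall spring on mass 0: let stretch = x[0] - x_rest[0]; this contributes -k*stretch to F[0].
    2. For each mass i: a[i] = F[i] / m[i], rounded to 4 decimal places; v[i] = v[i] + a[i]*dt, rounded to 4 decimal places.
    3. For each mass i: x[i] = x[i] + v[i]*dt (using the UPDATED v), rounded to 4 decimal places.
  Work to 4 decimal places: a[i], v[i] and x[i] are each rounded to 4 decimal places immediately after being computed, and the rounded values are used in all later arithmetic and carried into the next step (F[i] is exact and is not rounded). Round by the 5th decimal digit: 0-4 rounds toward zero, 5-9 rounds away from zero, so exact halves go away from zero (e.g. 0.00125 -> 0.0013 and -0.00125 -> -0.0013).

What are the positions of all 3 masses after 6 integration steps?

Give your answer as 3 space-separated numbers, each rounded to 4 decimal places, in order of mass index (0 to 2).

Step 0: x=[5.0000 11.0000 17.0000] v=[0.0000 0.0000 1.0000]
Step 1: x=[5.0400 11.0000 17.2000] v=[0.2000 0.0000 1.0000]
Step 2: x=[5.1168 11.0096 17.3920] v=[0.3840 0.0480 0.9600]
Step 3: x=[5.2246 11.0388 17.5687] v=[0.5392 0.1459 0.8835]
Step 4: x=[5.3560 11.0966 17.7242] v=[0.6571 0.2890 0.7775]
Step 5: x=[5.5028 11.1899 17.8546] v=[0.7340 0.4664 0.6520]
Step 6: x=[5.6570 11.3223 17.9584] v=[0.7709 0.6619 0.5191]

Answer: 5.6570 11.3223 17.9584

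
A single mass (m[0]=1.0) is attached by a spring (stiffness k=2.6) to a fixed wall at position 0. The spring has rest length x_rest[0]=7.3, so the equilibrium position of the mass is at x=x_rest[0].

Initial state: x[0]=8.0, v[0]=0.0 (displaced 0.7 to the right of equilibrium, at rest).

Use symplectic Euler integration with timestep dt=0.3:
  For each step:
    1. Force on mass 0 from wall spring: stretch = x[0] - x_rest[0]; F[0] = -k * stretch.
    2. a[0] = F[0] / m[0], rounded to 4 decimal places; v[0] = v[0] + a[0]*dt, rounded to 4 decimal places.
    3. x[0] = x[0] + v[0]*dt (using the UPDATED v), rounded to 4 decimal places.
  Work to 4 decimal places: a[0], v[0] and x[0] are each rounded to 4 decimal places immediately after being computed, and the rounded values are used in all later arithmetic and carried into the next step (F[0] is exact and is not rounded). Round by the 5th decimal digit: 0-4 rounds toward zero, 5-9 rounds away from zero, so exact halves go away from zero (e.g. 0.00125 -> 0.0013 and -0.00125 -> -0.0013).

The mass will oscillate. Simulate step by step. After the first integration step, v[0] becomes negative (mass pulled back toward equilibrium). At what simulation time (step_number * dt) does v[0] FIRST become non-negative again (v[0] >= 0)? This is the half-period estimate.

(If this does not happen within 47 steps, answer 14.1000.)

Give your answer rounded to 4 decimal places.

Answer: 2.1000

Derivation:
Step 0: x=[8.0000] v=[0.0000]
Step 1: x=[7.8362] v=[-0.5460]
Step 2: x=[7.5469] v=[-0.9642]
Step 3: x=[7.1999] v=[-1.1568]
Step 4: x=[6.8763] v=[-1.0787]
Step 5: x=[6.6518] v=[-0.7482]
Step 6: x=[6.5790] v=[-0.2426]
Step 7: x=[6.6749] v=[0.3198]
First v>=0 after going negative at step 7, time=2.1000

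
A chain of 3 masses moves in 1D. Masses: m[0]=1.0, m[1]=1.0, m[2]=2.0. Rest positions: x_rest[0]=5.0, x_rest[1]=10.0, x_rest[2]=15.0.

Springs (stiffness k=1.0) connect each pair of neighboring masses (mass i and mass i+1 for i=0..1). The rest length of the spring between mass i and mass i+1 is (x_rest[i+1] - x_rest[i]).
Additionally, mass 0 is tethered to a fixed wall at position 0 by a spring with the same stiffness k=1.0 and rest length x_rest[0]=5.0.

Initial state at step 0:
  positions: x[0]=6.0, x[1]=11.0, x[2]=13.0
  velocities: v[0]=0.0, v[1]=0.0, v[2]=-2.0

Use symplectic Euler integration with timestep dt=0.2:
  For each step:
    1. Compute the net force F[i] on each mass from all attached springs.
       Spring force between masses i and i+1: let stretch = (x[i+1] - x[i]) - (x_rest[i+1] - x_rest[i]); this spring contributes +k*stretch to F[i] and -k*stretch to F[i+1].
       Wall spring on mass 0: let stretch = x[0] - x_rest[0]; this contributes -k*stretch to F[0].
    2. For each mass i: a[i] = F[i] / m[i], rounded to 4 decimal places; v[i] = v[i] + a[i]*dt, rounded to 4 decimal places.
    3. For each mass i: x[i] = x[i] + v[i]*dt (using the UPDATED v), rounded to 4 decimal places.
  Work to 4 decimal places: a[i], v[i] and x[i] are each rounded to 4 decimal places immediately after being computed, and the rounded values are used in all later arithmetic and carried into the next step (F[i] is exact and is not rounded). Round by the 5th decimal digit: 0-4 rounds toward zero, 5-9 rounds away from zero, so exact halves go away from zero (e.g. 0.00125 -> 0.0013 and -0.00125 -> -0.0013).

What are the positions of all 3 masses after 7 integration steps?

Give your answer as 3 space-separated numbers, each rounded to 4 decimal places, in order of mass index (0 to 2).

Step 0: x=[6.0000 11.0000 13.0000] v=[0.0000 0.0000 -2.0000]
Step 1: x=[5.9600 10.8800 12.6600] v=[-0.2000 -0.6000 -1.7000]
Step 2: x=[5.8784 10.6344 12.3844] v=[-0.4080 -1.2280 -1.3780]
Step 3: x=[5.7519 10.2686 12.1738] v=[-0.6325 -1.8292 -1.0530]
Step 4: x=[5.5760 9.7983 12.0251] v=[-0.8795 -2.3515 -0.7435]
Step 5: x=[5.3460 9.2482 11.9319] v=[-1.1502 -2.7506 -0.4662]
Step 6: x=[5.0582 8.6493 11.8850] v=[-1.4390 -2.9943 -0.2346]
Step 7: x=[4.7117 8.0362 11.8734] v=[-1.7324 -3.0654 -0.0582]

Answer: 4.7117 8.0362 11.8734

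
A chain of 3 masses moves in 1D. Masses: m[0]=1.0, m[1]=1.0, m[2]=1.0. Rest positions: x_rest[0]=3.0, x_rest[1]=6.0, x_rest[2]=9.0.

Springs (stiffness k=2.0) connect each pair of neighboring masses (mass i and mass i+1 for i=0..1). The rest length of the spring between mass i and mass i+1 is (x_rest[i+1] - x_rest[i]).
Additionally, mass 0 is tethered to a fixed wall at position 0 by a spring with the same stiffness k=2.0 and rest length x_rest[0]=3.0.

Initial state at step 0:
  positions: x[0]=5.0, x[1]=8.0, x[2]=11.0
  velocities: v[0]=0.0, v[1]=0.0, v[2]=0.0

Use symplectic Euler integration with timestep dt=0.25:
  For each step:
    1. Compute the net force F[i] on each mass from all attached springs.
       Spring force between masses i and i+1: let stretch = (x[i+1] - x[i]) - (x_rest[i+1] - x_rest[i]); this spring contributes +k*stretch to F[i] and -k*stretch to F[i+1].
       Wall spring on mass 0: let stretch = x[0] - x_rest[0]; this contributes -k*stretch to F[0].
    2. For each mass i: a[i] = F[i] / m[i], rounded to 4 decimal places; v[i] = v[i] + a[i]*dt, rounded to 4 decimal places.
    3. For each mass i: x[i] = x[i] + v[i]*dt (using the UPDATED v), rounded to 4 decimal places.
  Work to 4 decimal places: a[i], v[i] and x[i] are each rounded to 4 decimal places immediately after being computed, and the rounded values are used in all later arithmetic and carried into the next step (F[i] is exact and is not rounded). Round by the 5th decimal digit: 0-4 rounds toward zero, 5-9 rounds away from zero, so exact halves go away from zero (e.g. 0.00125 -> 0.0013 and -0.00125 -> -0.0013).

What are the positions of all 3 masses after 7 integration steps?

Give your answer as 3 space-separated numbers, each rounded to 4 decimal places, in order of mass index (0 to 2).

Answer: 2.7448 6.3902 10.5122

Derivation:
Step 0: x=[5.0000 8.0000 11.0000] v=[0.0000 0.0000 0.0000]
Step 1: x=[4.7500 8.0000 11.0000] v=[-1.0000 0.0000 0.0000]
Step 2: x=[4.3125 7.9688 11.0000] v=[-1.7500 -0.1250 0.0000]
Step 3: x=[3.7930 7.8594 10.9961] v=[-2.0781 -0.4376 -0.0156]
Step 4: x=[3.3077 7.6338 10.9751] v=[-1.9414 -0.9025 -0.0840]
Step 5: x=[2.9497 7.2851 10.9114] v=[-1.4322 -1.3949 -0.2547]
Step 6: x=[2.7649 6.8477 10.7694] v=[-0.7394 -1.7495 -0.5679]
Step 7: x=[2.7448 6.3902 10.5122] v=[-0.0805 -1.8301 -1.0288]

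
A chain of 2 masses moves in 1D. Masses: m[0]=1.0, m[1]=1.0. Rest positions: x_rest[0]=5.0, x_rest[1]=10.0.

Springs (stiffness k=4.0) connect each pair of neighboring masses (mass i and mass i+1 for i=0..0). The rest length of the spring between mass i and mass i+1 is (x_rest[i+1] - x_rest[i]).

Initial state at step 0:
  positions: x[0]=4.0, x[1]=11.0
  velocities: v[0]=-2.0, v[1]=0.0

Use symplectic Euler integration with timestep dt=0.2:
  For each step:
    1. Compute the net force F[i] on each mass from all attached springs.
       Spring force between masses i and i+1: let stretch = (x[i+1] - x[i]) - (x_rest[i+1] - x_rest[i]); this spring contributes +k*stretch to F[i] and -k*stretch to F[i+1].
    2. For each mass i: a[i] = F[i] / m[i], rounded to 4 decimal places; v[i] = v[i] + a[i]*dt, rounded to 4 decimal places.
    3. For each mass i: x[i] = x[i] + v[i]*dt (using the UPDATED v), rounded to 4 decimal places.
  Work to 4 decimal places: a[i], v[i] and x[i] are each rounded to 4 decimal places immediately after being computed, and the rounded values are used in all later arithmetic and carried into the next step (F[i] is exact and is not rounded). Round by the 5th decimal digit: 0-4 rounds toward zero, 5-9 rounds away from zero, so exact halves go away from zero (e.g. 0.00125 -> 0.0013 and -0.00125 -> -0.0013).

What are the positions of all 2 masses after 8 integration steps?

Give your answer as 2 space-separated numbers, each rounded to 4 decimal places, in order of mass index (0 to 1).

Answer: 3.5971 8.2029

Derivation:
Step 0: x=[4.0000 11.0000] v=[-2.0000 0.0000]
Step 1: x=[3.9200 10.6800] v=[-0.4000 -1.6000]
Step 2: x=[4.1216 10.0784] v=[1.0080 -3.0080]
Step 3: x=[4.4763 9.3237] v=[1.7734 -3.7734]
Step 4: x=[4.8066 8.5934] v=[1.6513 -3.6513]
Step 5: x=[4.9427 8.0573] v=[0.6807 -2.6807]
Step 6: x=[4.7772 7.8228] v=[-0.8276 -1.1724]
Step 7: x=[4.2990 7.9010] v=[-2.3911 0.3911]
Step 8: x=[3.5971 8.2029] v=[-3.5095 1.5095]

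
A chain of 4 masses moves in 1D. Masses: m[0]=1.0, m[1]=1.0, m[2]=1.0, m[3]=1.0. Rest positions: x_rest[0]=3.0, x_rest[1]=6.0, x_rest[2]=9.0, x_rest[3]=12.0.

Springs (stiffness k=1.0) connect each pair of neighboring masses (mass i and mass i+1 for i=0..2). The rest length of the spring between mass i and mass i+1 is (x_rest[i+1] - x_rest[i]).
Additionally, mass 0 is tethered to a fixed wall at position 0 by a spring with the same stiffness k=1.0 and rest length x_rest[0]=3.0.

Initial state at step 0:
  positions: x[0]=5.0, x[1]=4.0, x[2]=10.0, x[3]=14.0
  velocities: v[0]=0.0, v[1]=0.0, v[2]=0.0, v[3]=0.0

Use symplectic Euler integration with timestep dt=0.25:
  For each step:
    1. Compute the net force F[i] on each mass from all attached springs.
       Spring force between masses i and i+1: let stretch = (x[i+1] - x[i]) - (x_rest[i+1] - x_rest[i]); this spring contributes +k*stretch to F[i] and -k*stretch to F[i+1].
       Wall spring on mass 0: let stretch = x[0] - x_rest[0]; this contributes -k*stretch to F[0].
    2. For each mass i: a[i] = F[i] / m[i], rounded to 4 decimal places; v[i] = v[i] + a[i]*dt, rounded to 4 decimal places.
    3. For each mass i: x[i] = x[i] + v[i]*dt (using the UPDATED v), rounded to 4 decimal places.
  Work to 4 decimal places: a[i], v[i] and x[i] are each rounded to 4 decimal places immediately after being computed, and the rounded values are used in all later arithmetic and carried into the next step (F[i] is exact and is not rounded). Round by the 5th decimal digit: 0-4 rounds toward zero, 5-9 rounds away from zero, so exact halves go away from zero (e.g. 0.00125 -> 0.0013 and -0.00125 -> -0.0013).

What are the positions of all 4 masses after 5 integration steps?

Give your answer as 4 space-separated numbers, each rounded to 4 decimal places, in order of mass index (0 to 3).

Answer: 1.5884 8.0204 9.2209 12.9938

Derivation:
Step 0: x=[5.0000 4.0000 10.0000 14.0000] v=[0.0000 0.0000 0.0000 0.0000]
Step 1: x=[4.6250 4.4375 9.8750 13.9375] v=[-1.5000 1.7500 -0.5000 -0.2500]
Step 2: x=[3.9492 5.2266 9.6641 13.8086] v=[-2.7031 3.1563 -0.8438 -0.5156]
Step 3: x=[3.1064 6.2132 9.4348 13.6082] v=[-3.3711 3.9463 -0.9171 -0.8017]
Step 4: x=[2.2637 7.2070 9.2650 13.3344] v=[-3.3710 3.9750 -0.6792 -1.0951]
Step 5: x=[1.5884 8.0204 9.2209 12.9938] v=[-2.7011 3.2537 -0.1764 -1.3625]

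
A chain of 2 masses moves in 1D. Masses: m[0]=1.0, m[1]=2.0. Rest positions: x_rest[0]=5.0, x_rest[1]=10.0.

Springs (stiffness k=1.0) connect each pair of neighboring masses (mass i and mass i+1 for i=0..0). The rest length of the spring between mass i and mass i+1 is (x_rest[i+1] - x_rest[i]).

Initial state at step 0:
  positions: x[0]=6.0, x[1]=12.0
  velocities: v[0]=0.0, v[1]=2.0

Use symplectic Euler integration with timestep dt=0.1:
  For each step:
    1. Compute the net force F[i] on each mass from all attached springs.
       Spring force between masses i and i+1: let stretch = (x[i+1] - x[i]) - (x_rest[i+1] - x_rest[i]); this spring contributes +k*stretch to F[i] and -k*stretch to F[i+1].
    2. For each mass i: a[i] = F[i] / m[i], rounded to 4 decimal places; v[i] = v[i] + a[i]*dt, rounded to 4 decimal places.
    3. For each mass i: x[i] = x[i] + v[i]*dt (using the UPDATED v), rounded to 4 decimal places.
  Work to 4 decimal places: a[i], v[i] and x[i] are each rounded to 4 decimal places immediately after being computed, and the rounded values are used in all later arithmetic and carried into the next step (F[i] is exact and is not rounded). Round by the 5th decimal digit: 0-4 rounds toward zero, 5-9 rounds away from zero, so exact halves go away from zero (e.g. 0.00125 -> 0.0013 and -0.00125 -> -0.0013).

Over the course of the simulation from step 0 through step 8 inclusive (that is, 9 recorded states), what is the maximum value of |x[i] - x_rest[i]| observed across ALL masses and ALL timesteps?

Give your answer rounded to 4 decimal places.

Step 0: x=[6.0000 12.0000] v=[0.0000 2.0000]
Step 1: x=[6.0100 12.1950] v=[0.1000 1.9500]
Step 2: x=[6.0319 12.3841] v=[0.2185 1.8908]
Step 3: x=[6.0673 12.5664] v=[0.3537 1.8232]
Step 4: x=[6.1177 12.7412] v=[0.5036 1.7482]
Step 5: x=[6.1843 12.9079] v=[0.6660 1.6670]
Step 6: x=[6.2681 13.0660] v=[0.8384 1.5808]
Step 7: x=[6.3699 13.2151] v=[1.0182 1.4909]
Step 8: x=[6.4902 13.3550] v=[1.2027 1.3986]
Max displacement = 3.3550

Answer: 3.3550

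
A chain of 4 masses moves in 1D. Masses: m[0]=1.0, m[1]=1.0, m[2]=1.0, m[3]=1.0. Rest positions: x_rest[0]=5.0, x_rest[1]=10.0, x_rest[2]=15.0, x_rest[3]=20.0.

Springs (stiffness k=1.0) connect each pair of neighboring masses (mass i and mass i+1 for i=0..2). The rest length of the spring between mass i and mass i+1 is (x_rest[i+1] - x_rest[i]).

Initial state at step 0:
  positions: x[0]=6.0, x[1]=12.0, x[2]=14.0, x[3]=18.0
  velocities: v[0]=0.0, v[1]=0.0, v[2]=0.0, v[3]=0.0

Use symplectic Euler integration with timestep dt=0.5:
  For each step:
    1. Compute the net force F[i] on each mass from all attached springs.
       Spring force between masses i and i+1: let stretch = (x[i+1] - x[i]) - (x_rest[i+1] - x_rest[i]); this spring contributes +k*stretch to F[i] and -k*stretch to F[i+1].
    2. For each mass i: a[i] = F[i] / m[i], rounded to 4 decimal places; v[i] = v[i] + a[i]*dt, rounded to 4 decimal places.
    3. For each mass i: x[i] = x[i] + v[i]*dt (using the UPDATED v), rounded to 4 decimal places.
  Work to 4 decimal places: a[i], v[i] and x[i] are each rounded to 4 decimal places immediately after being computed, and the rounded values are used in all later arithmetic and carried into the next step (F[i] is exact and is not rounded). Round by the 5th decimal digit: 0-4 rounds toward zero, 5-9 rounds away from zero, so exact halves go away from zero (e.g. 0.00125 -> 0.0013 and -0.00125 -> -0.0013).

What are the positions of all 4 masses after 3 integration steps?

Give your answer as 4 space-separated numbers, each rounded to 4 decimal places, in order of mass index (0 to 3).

Step 0: x=[6.0000 12.0000 14.0000 18.0000] v=[0.0000 0.0000 0.0000 0.0000]
Step 1: x=[6.2500 11.0000 14.5000 18.2500] v=[0.5000 -2.0000 1.0000 0.5000]
Step 2: x=[6.4375 9.6875 15.0625 18.8125] v=[0.3750 -2.6250 1.1250 1.1250]
Step 3: x=[6.1875 8.9063 15.2188 19.6875] v=[-0.5000 -1.5625 0.3125 1.7500]

Answer: 6.1875 8.9063 15.2188 19.6875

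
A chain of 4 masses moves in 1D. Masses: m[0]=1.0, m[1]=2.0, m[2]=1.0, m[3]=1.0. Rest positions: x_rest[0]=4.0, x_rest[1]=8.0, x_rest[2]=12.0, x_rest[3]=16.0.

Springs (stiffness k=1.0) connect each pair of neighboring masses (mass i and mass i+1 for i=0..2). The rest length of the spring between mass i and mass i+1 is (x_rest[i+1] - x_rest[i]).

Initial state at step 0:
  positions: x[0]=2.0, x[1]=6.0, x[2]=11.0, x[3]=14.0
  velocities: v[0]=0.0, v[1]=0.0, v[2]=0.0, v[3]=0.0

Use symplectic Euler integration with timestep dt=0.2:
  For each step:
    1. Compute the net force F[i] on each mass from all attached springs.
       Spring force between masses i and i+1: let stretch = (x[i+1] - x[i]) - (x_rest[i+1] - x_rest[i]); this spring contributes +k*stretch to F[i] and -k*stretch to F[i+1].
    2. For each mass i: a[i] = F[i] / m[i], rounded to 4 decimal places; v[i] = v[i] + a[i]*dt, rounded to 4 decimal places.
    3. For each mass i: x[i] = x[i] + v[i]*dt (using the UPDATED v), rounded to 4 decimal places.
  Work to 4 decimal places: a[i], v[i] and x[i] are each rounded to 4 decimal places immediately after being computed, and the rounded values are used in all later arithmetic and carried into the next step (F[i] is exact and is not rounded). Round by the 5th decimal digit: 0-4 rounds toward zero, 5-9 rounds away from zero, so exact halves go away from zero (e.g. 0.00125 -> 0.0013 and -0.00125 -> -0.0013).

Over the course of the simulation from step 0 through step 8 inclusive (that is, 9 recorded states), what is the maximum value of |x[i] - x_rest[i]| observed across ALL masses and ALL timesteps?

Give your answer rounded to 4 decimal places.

Answer: 2.4380

Derivation:
Step 0: x=[2.0000 6.0000 11.0000 14.0000] v=[0.0000 0.0000 0.0000 0.0000]
Step 1: x=[2.0000 6.0200 10.9200 14.0400] v=[0.0000 0.1000 -0.4000 0.2000]
Step 2: x=[2.0008 6.0576 10.7688 14.1152] v=[0.0040 0.1880 -0.7560 0.3760]
Step 3: x=[2.0039 6.1083 10.5630 14.2165] v=[0.0154 0.2534 -1.0290 0.5067]
Step 4: x=[2.0112 6.1660 10.3252 14.3317] v=[0.0363 0.2884 -1.1892 0.5760]
Step 5: x=[2.0247 6.2238 10.0813 14.4466] v=[0.0673 0.2888 -1.2197 0.5747]
Step 6: x=[2.0461 6.2747 9.8577 14.5469] v=[0.1071 0.2546 -1.1181 0.5016]
Step 7: x=[2.0767 6.3127 9.6783 14.6197] v=[0.1528 0.1900 -0.8969 0.3638]
Step 8: x=[2.1167 6.3333 9.5620 14.6548] v=[0.2000 0.1030 -0.5817 0.1755]
Max displacement = 2.4380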